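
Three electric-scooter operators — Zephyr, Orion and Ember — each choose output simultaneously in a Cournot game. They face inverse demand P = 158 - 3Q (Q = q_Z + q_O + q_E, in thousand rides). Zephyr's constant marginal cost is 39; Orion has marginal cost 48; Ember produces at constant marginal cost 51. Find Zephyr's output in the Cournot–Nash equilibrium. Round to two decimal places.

11.67

Zephyr's profit: π_Z = (158 - 3Q)q_Z - (39q_Z). Setting ∂π_Z/∂q_Z = 0: 119 - 6q_Z - 3(q_O + q_E) = 0.
Orion's profit: π_O = (158 - 3Q)q_O - (48q_O). Setting ∂π_O/∂q_O = 0: 110 - 6q_O - 3(q_Z + q_E) = 0.
Ember's profit: π_E = (158 - 3Q)q_E - (51q_E). Setting ∂π_E/∂q_E = 0: 107 - 6q_E - 3(q_Z + q_O) = 0.
Adding the 3 conditions: 336 − 6Q − 6Q = 0, i.e. Q = 28.
Back-substituting: q_Z = (119 − 84)/3 = 35/3, q_O = (110 − 84)/3 = 26/3, q_E = (107 − 84)/3 = 23/3.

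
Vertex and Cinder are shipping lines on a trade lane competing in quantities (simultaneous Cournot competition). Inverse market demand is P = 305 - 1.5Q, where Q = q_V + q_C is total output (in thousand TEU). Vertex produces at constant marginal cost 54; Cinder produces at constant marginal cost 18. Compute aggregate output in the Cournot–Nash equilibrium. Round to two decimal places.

119.56

Vertex's profit: π_V = (305 - 1.5Q)q_V - (54q_V). Setting ∂π_V/∂q_V = 0: 251 - 3q_V - (3/2)(q_C) = 0.
Cinder's first-order condition: 287 - 3q_C - (3/2)(q_V) = 0.
So q_V = (251 - (3/2)q_C)/3 and q_C = (287 - (3/2)q_V)/3.
Solving the pair: q_V = 430/9, q_C = 646/9.
Total output Q = 430/9 + 646/9 = 1076/9.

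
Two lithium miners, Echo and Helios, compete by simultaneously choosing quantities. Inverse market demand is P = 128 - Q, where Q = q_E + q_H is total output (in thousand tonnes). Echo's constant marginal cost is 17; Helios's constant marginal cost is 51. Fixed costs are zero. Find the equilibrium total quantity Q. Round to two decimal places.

Echo's profit: π_E = (128 - Q)q_E - (17q_E). Setting ∂π_E/∂q_E = 0: 111 - 2q_E - (q_H) = 0.
Helios's profit: π_H = (128 - Q)q_H - (51q_H). Setting ∂π_H/∂q_H = 0: 77 - 2q_H - (q_E) = 0.
Rearranging gives the reaction functions q_E = (111 - q_H)/2 and q_H = (77 - q_E)/2.
Substituting one into the other gives q_E = 145/3 and q_H = 43/3.
Total output Q = 145/3 + 43/3 = 188/3.

62.67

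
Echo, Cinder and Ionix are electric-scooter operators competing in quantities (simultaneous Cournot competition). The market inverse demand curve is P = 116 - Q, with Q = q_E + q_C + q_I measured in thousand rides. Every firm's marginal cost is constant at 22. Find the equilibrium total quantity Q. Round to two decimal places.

70.50

Each firm earns π_i = (116 - Q)q_i - 22q_i.
Setting ∂π_i/∂q_i = 0 with rivals' quantities fixed: 94 - 2q_i - Σ_{j≠i} q_j = 0.
With identical firms every q_j equals q_i, so Σ_{j≠i} q_j = 2q_i and 94 = 4q_i, giving q_i = 47/2.
Total output Q = 47/2 + 47/2 + 47/2 = 141/2.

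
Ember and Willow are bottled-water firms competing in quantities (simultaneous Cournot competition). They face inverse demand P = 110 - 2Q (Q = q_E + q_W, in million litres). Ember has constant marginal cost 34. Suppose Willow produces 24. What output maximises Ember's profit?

7

With the rival's output fixed at 24, Ember's profit is π_E = (110 - 2·24 - 2q_E)q_E - (34q_E) = (62 - 2q_E)q_E - (34q_E).
∂π_E/∂q_E = 28 - 4q_E = 0, so q_E = 7.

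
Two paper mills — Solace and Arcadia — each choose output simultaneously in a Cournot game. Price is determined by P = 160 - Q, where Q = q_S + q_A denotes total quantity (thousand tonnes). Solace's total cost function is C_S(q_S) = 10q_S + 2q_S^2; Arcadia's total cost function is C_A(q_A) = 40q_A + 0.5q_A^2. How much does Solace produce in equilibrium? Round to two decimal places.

19.41

Solace's profit: π_S = (160 - Q)q_S - (10q_S + 2q_S²). Setting ∂π_S/∂q_S = 0: 150 - 6q_S - (q_A) = 0.
Arcadia's first-order condition: 120 - 3q_A - (q_S) = 0.
Rearranging gives the reaction functions q_S = (150 - q_A)/6 and q_A = (120 - q_S)/3.
Substituting one into the other gives q_S = 330/17 and q_A = 570/17.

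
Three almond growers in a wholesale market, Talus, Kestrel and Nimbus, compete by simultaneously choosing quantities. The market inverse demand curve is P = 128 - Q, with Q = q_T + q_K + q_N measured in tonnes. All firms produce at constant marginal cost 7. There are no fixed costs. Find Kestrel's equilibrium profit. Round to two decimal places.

915.06

Each firm earns π_i = (128 - Q)q_i - 7q_i.
First-order condition (treating rivals' output as given): 121 - 2q_i - Σ_{j≠i} q_j = 0.
By symmetry each firm produces the same amount; substituting Σ_{j≠i} q_j = 2q_i yields q_i = 121/4.
Price P = 128 - 363/4 = 149/4.
Kestrel's profit: (149/4 - 7)·(121/4) = 915.0625.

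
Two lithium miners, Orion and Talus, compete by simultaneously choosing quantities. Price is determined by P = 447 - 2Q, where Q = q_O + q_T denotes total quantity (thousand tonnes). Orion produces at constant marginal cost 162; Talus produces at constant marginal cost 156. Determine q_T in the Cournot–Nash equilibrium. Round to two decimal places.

Orion's profit: π_O = (447 - 2Q)q_O - (162q_O). Setting ∂π_O/∂q_O = 0: 285 - 4q_O - 2(q_T) = 0.
Talus's profit: π_T = (447 - 2Q)q_T - (156q_T). Setting ∂π_T/∂q_T = 0: 291 - 4q_T - 2(q_O) = 0.
Best responses: q_O = (285 - 2q_T)/4, q_T = (291 - 2q_O)/4.
Substituting one into the other gives q_O = 93/2 and q_T = 99/2.

49.50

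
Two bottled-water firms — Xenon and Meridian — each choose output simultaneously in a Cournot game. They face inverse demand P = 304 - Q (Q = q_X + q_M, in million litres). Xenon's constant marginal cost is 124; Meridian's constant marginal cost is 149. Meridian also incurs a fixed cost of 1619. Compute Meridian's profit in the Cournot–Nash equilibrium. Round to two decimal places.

258.78

Xenon's profit: π_X = (304 - Q)q_X - (124q_X). Setting ∂π_X/∂q_X = 0: 180 - 2q_X - (q_M) = 0.
Meridian's profit: π_M = (304 - Q)q_M - (149q_M). Setting ∂π_M/∂q_M = 0: 155 - 2q_M - (q_X) = 0.
Rearranging gives the reaction functions q_X = (180 - q_M)/2 and q_M = (155 - q_X)/2.
Solving the pair: q_X = 205/3, q_M = 130/3.
Price P = 304 - 335/3 = 577/3.
Meridian's profit: (577/3 - 149)·(130/3) - 1619 = 258.7778.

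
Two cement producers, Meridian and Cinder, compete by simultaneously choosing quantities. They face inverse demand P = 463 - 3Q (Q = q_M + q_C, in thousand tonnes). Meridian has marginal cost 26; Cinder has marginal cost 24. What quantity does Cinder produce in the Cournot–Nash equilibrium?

49

Meridian's profit: π_M = (463 - 3Q)q_M - (26q_M). Setting ∂π_M/∂q_M = 0: 437 - 6q_M - 3(q_C) = 0.
Cinder's first-order condition: 439 - 6q_C - 3(q_M) = 0.
Best responses: q_M = (437 - 3q_C)/6, q_C = (439 - 3q_M)/6.
Substituting one into the other gives q_M = 145/3 and q_C = 49.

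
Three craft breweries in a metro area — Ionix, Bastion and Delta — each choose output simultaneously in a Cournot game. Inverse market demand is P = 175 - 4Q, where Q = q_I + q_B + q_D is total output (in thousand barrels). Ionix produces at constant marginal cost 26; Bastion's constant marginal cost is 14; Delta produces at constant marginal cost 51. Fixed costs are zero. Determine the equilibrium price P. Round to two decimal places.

Ionix's profit: π_I = (175 - 4Q)q_I - (26q_I). Setting ∂π_I/∂q_I = 0: 149 - 8q_I - 4(q_B + q_D) = 0.
Bastion's first-order condition: 161 - 8q_B - 4(q_I + q_D) = 0.
Delta's first-order condition: 124 - 8q_D - 4(q_I + q_B) = 0.
Summing all 3 equations gives 434 − 16Q = 0, hence Q = 217/8.
Back-substituting: q_I = (149 − 217/2)/4 = 81/8, q_B = (161 − 217/2)/4 = 105/8, q_D = (124 − 217/2)/4 = 31/8.
Total output Q = 217/8, so price P = 175 - 4·(217/8) = 133/2.

66.50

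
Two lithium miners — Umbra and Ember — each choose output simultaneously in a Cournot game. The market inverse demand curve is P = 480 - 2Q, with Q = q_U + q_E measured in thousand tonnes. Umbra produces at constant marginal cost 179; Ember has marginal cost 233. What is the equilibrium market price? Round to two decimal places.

Umbra's profit: π_U = (480 - 2Q)q_U - (179q_U). Setting ∂π_U/∂q_U = 0: 301 - 4q_U - 2(q_E) = 0.
Ember's first-order condition: 247 - 4q_E - 2(q_U) = 0.
So q_U = (301 - 2q_E)/4 and q_E = (247 - 2q_U)/4.
Solving the pair: q_U = 355/6, q_E = 193/6.
Total output Q = 274/3, so price P = 480 - 2·(274/3) = 892/3.

297.33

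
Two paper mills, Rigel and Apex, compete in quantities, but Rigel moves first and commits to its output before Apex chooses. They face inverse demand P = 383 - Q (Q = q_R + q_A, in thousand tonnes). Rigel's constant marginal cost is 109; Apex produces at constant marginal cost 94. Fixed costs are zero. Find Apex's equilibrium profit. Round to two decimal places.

6360.06

Solve by backward induction. Given q_R, the follower Apex maximises π_A = (383 - q_R - q_A)q_A - 94q_A.
∂π_A/∂q_A = 289 - q_R - 2q_A = 0 gives the reaction function q_A = (289 - q_R)/2.
Rigel substitutes q_A(q_R) into its own profit: π_R = q_R(383 - q_R - (289 - q_R)/2) - 109q_R = (477/2 - (1/2)q_R)q_R - 109q_R.
The leader's first-order condition 259/2 - q_R = 0 yields q_R = 259/2.
Then q_A = (289 - 259/2)/2 = 319/4.
Price P = 383 - 837/4 = 695/4.
Apex's profit: (695/4 - 94)·(319/4) = 6360.0625.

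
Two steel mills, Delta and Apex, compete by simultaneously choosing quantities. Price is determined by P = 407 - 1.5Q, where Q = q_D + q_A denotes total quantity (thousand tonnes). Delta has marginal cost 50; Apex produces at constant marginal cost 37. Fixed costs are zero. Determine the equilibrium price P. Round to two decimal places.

Delta's profit: π_D = (407 - 1.5Q)q_D - (50q_D). Setting ∂π_D/∂q_D = 0: 357 - 3q_D - (3/2)(q_A) = 0.
Apex's profit: π_A = (407 - 1.5Q)q_A - (37q_A). Setting ∂π_A/∂q_A = 0: 370 - 3q_A - (3/2)(q_D) = 0.
Rearranging gives the reaction functions q_D = (357 - (3/2)q_A)/3 and q_A = (370 - (3/2)q_D)/3.
Solving the pair: q_D = 688/9, q_A = 766/9.
Total output Q = 1454/9, so price P = 407 - (3/2)·(1454/9) = 494/3.

164.67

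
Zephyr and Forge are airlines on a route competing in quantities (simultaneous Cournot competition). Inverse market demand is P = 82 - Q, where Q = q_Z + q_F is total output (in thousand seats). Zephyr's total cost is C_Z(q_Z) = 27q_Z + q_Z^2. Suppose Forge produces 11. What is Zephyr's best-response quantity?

11

With the rival's output fixed at 11, Zephyr's profit is π_Z = (82 - 11 - q_Z)q_Z - (27q_Z + q_Z²) = (71 - q_Z)q_Z - (27q_Z + q_Z²).
∂π_Z/∂q_Z = 44 - 4q_Z = 0, so q_Z = 11.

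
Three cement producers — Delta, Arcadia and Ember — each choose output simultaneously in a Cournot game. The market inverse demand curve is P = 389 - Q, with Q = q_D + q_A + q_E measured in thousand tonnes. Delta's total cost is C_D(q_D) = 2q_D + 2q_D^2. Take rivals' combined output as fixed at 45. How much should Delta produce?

With rivals' combined output fixed at 45, Delta's profit is π_D = (389 - 45 - q_D)q_D - (2q_D + 2q_D²) = (344 - q_D)q_D - (2q_D + 2q_D²).
∂π_D/∂q_D = 342 - 6q_D = 0, so q_D = 57.

57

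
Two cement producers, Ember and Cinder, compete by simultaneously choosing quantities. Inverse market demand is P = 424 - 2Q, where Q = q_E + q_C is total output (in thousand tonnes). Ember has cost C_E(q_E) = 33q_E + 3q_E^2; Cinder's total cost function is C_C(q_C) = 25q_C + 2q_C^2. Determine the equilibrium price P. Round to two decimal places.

278.26

Ember's profit: π_E = (424 - 2Q)q_E - (33q_E + 3q_E²). Setting ∂π_E/∂q_E = 0: 391 - 10q_E - 2(q_C) = 0.
Cinder's profit: π_C = (424 - 2Q)q_C - (25q_C + 2q_C²). Setting ∂π_C/∂q_C = 0: 399 - 8q_C - 2(q_E) = 0.
Rearranging gives the reaction functions q_E = (391 - 2q_C)/10 and q_C = (399 - 2q_E)/8.
Solving the pair: q_E = 1165/38, q_C = 802/19.
Total output Q = 72.8684, so price P = 424 - 2·72.8684 = 278.2632.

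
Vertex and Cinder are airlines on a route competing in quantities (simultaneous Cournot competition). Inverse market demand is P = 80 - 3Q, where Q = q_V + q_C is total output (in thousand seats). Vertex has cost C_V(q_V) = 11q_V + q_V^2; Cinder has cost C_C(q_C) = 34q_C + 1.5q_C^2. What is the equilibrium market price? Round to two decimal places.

49.33

Vertex's profit: π_V = (80 - 3Q)q_V - (11q_V + q_V²). Setting ∂π_V/∂q_V = 0: 69 - 8q_V - 3(q_C) = 0.
Cinder's first-order condition: 46 - 9q_C - 3(q_V) = 0.
Best responses: q_V = (69 - 3q_C)/8, q_C = (46 - 3q_V)/9.
Solving the pair: q_V = 23/3, q_C = 23/9.
Total output Q = 92/9, so price P = 80 - 3·(92/9) = 148/3.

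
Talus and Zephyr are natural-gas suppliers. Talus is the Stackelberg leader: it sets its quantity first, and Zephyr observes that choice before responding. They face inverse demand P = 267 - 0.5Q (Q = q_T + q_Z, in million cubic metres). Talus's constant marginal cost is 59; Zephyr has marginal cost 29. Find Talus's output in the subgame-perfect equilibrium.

The follower Zephyr best-responds to any q_T: π_Z = (267 - 0.5Q)q_Z - 29q_Z.
Setting the follower's marginal profit to zero, 238 - (1/2)q_T - q_Z = 0, i.e. q_Z = (238 - (1/2)q_T).
Talus substitutes q_Z(q_T) into its own profit: π_T = q_T(267 - (1/2)q_T - (238 - (1/2)q_T)/2) - 59q_T = (148 - (1/4)q_T)q_T - 59q_T.
Leader FOC: 89 - (1/2)q_T = 0, so q_T = 178.
Then q_Z = (238 - (1/2)·178) = 149.

178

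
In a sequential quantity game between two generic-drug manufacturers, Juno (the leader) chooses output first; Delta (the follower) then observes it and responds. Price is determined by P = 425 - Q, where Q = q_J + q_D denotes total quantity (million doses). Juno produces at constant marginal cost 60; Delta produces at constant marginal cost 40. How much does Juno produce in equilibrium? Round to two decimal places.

172.50

Solve by backward induction. Given q_J, the follower Delta maximises π_D = (425 - q_J - q_D)q_D - 40q_D.
Follower FOC: 385 - q_J - 2q_D = 0, so q_D(q_J) = (385 - q_J)/2.
Juno substitutes q_D(q_J) into its own profit: π_J = q_J(425 - q_J - (385 - q_J)/2) - 60q_J = (465/2 - (1/2)q_J)q_J - 60q_J.
Maximising: ∂π_J/∂q_J = 345/2 - q_J = 0, giving q_J = 345/2.
Then q_D = (385 - 345/2)/2 = 425/4.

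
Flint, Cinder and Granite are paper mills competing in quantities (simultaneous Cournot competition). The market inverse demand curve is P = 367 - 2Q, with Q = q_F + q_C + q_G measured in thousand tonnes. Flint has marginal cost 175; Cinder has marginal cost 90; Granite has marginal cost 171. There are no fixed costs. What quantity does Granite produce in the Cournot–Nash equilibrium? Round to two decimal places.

Flint's profit: π_F = (367 - 2Q)q_F - (175q_F). Setting ∂π_F/∂q_F = 0: 192 - 4q_F - 2(q_C + q_G) = 0.
Cinder's profit: π_C = (367 - 2Q)q_C - (90q_C). Setting ∂π_C/∂q_C = 0: 277 - 4q_C - 2(q_F + q_G) = 0.
Granite's first-order condition: 196 - 4q_G - 2(q_F + q_C) = 0.
Adding the 3 conditions: 665 − 4Q − 4Q = 0, i.e. Q = 665/8.
Back-substituting: q_F = (192 − 665/4)/2 = 103/8, q_C = (277 − 665/4)/2 = 443/8, q_G = (196 − 665/4)/2 = 119/8.

14.88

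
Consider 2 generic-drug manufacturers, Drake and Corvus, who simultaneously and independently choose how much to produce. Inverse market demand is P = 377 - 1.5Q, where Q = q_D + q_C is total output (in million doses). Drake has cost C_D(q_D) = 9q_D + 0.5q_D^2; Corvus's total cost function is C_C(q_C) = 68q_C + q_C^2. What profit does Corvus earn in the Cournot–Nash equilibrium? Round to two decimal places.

Drake's profit: π_D = (377 - 1.5Q)q_D - (9q_D + (1/2)q_D²). Setting ∂π_D/∂q_D = 0: 368 - 4q_D - (3/2)(q_C) = 0.
Corvus's first-order condition: 309 - 5q_C - (3/2)(q_D) = 0.
Rearranging gives the reaction functions q_D = (368 - (3/2)q_C)/4 and q_C = (309 - (3/2)q_D)/5.
Solving the pair: q_D = 77.5493, q_C = 38.5352.
Price P = 377 - (3/2)·116.0845 = 202.8732.
Corvus's profit: 202.8732·38.5352 - 68·38.5352 - 38.5352² = 3712.4063.

3712.41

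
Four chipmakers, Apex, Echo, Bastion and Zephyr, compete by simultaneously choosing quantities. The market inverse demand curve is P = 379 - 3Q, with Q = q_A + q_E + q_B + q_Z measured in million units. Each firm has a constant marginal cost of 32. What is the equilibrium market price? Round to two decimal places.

101.40

Each firm earns π_i = (379 - 3Q)q_i - 32q_i.
Setting ∂π_i/∂q_i = 0 with rivals' quantities fixed: 347 - 6q_i - 3·Σ_{j≠i} q_j = 0.
By symmetry each firm produces the same amount; substituting Σ_{j≠i} q_j = 3q_i yields q_i = 347/15.
Total output Q = 1388/15, so price P = 379 - 3·(1388/15) = 507/5.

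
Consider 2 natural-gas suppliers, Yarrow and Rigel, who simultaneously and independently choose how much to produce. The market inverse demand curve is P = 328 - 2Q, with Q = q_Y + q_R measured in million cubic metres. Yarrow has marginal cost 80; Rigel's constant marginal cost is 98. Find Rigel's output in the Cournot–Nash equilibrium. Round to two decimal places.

Yarrow's profit: π_Y = (328 - 2Q)q_Y - (80q_Y). Setting ∂π_Y/∂q_Y = 0: 248 - 4q_Y - 2(q_R) = 0.
Rigel's first-order condition: 230 - 4q_R - 2(q_Y) = 0.
So q_Y = (248 - 2q_R)/4 and q_R = (230 - 2q_Y)/4.
Substituting one into the other gives q_Y = 133/3 and q_R = 106/3.

35.33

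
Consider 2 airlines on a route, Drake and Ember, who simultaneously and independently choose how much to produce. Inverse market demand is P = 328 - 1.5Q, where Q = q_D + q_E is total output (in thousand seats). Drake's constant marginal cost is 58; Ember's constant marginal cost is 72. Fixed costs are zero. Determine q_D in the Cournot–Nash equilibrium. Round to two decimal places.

Drake's profit: π_D = (328 - 1.5Q)q_D - (58q_D). Setting ∂π_D/∂q_D = 0: 270 - 3q_D - (3/2)(q_E) = 0.
Ember's profit: π_E = (328 - 1.5Q)q_E - (72q_E). Setting ∂π_E/∂q_E = 0: 256 - 3q_E - (3/2)(q_D) = 0.
Rearranging gives the reaction functions q_D = (270 - (3/2)q_E)/3 and q_E = (256 - (3/2)q_D)/3.
Solving the pair: q_D = 568/9, q_E = 484/9.

63.11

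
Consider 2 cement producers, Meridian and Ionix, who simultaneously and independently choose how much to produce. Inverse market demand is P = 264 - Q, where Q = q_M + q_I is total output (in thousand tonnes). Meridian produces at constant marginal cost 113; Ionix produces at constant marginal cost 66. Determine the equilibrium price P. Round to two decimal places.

147.67

Meridian's profit: π_M = (264 - Q)q_M - (113q_M). Setting ∂π_M/∂q_M = 0: 151 - 2q_M - (q_I) = 0.
Ionix's first-order condition: 198 - 2q_I - (q_M) = 0.
So q_M = (151 - q_I)/2 and q_I = (198 - q_M)/2.
Substituting one into the other gives q_M = 104/3 and q_I = 245/3.
Total output Q = 349/3, so price P = 264 - 349/3 = 443/3.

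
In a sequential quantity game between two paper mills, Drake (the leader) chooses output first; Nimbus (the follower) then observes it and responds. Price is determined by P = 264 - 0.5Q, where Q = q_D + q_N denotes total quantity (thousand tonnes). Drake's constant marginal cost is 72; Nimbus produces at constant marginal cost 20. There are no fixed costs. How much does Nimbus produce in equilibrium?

Solve by backward induction. Given q_D, the follower Nimbus maximises π_N = (264 - (1/2)q_D - (1/2)q_N)q_N - 20q_N.
∂π_N/∂q_N = 244 - (1/2)q_D - q_N = 0 gives the reaction function q_N = (244 - (1/2)q_D).
The leader anticipates this reaction. Substituting into P = 264 - 0.5Q gives P = 142 - (1/4)q_D, so π_D = (142 - (1/4)q_D)q_D - 72q_D.
Maximising: ∂π_D/∂q_D = 70 - (1/2)q_D = 0, giving q_D = 140.
Then q_N = (244 - (1/2)·140) = 174.

174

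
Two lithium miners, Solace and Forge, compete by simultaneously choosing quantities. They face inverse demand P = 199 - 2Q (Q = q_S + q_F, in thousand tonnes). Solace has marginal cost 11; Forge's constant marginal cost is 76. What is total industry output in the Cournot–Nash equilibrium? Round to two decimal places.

51.83

Solace's profit: π_S = (199 - 2Q)q_S - (11q_S). Setting ∂π_S/∂q_S = 0: 188 - 4q_S - 2(q_F) = 0.
Forge's profit: π_F = (199 - 2Q)q_F - (76q_F). Setting ∂π_F/∂q_F = 0: 123 - 4q_F - 2(q_S) = 0.
So q_S = (188 - 2q_F)/4 and q_F = (123 - 2q_S)/4.
Solving the pair: q_S = 253/6, q_F = 29/3.
Total output Q = 253/6 + 29/3 = 311/6.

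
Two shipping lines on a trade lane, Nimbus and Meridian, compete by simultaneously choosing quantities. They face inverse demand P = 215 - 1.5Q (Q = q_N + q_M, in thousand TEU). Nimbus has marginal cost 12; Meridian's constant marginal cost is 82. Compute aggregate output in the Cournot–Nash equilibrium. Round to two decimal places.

74.67

Nimbus's profit: π_N = (215 - 1.5Q)q_N - (12q_N). Setting ∂π_N/∂q_N = 0: 203 - 3q_N - (3/2)(q_M) = 0.
Meridian's profit: π_M = (215 - 1.5Q)q_M - (82q_M). Setting ∂π_M/∂q_M = 0: 133 - 3q_M - (3/2)(q_N) = 0.
So q_N = (203 - (3/2)q_M)/3 and q_M = (133 - (3/2)q_N)/3.
Solving the pair: q_N = 182/3, q_M = 14.
Total output Q = 182/3 + 14 = 224/3.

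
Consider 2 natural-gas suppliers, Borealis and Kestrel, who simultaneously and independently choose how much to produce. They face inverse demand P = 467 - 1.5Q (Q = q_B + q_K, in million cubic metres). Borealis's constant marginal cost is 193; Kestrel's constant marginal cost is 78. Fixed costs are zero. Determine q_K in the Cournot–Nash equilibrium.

Borealis's profit: π_B = (467 - 1.5Q)q_B - (193q_B). Setting ∂π_B/∂q_B = 0: 274 - 3q_B - (3/2)(q_K) = 0.
Kestrel's profit: π_K = (467 - 1.5Q)q_K - (78q_K). Setting ∂π_K/∂q_K = 0: 389 - 3q_K - (3/2)(q_B) = 0.
Rearranging gives the reaction functions q_B = (274 - (3/2)q_K)/3 and q_K = (389 - (3/2)q_B)/3.
Solving the pair: q_B = 106/3, q_K = 112.

112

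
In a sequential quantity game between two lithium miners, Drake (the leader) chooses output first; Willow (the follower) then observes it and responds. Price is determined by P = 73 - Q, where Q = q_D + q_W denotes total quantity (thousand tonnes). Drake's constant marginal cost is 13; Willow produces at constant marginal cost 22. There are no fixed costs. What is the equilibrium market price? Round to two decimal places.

30.25

The follower Willow best-responds to any q_D: π_W = (73 - Q)q_W - 22q_W.
Follower FOC: 51 - q_D - 2q_W = 0, so q_W(q_D) = (51 - q_D)/2.
The leader anticipates this reaction. Substituting into P = 73 - Q gives P = 95/2 - (1/2)q_D, so π_D = (95/2 - (1/2)q_D)q_D - 13q_D.
Maximising: ∂π_D/∂q_D = 69/2 - q_D = 0, giving q_D = 69/2.
Then q_W = (51 - 69/2)/2 = 33/4.
Total output Q = 171/4, so price P = 73 - 171/4 = 121/4.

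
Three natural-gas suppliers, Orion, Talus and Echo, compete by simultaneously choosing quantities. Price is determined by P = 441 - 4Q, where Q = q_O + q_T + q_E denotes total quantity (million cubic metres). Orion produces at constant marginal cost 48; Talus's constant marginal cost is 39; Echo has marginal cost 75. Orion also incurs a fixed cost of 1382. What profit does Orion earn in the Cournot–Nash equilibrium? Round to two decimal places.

1257.39

Orion's profit: π_O = (441 - 4Q)q_O - (48q_O). Setting ∂π_O/∂q_O = 0: 393 - 8q_O - 4(q_T + q_E) = 0.
Talus's profit: π_T = (441 - 4Q)q_T - (39q_T). Setting ∂π_T/∂q_T = 0: 402 - 8q_T - 4(q_O + q_E) = 0.
Echo's first-order condition: 366 - 8q_E - 4(q_O + q_T) = 0.
Summing all 3 equations gives 1161 − 16Q = 0, hence Q = 1161/16.
Back-substituting: q_O = (393 − 1161/4)/4 = 411/16, q_T = (402 − 1161/4)/4 = 447/16, q_E = (366 − 1161/4)/4 = 303/16.
Price P = 441 - 4·(1161/16) = 603/4.
Orion's profit: (603/4 - 48)·(411/16) - 1382 = 1257.3906.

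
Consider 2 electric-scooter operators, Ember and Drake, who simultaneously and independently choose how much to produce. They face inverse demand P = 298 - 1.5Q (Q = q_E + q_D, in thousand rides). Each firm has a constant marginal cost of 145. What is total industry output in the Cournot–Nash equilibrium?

A representative firm's profit is π_i = q_i(298 - 1.5Q) - 145q_i.
First-order condition (treating rivals' output as given): 153 - 3q_i - (3/2)q_j = 0.
With identical firms every q_j equals q_i, so q_j = q_i and 153 = (9/2)q_i, giving q_i = 34.
Total output Q = 34 + 34 = 68.

68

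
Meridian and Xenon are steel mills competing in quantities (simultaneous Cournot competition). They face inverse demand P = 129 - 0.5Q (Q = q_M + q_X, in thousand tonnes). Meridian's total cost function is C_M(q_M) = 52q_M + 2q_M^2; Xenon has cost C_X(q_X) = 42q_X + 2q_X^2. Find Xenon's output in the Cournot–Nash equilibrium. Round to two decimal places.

Meridian's profit: π_M = (129 - 0.5Q)q_M - (52q_M + 2q_M²). Setting ∂π_M/∂q_M = 0: 77 - 5q_M - (1/2)(q_X) = 0.
Xenon's profit: π_X = (129 - 0.5Q)q_X - (42q_X + 2q_X²). Setting ∂π_X/∂q_X = 0: 87 - 5q_X - (1/2)(q_M) = 0.
So q_M = (77 - (1/2)q_X)/5 and q_X = (87 - (1/2)q_M)/5.
Substituting one into the other gives q_M = 1366/99 and q_X = 1586/99.

16.02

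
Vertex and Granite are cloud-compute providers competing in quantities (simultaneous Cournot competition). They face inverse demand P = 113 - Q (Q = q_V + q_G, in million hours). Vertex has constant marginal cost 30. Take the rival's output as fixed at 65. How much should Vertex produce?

With the rival's output fixed at 65, Vertex's profit is π_V = (113 - 65 - q_V)q_V - (30q_V) = (48 - q_V)q_V - (30q_V).
∂π_V/∂q_V = 18 - 2q_V = 0, so q_V = 9.

9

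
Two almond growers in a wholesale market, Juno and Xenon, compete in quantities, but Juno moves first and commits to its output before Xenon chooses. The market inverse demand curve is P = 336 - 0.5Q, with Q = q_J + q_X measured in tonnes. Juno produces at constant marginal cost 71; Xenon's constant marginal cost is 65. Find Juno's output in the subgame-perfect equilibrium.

Solve by backward induction. Given q_J, the follower Xenon maximises π_X = (336 - (1/2)q_J - (1/2)q_X)q_X - 65q_X.
Setting the follower's marginal profit to zero, 271 - (1/2)q_J - q_X = 0, i.e. q_X = (271 - (1/2)q_J).
The leader anticipates this reaction. Substituting into P = 336 - 0.5Q gives P = 401/2 - (1/4)q_J, so π_J = (401/2 - (1/4)q_J)q_J - 71q_J.
Leader FOC: 259/2 - (1/2)q_J = 0, so q_J = 259.
Then q_X = (271 - (1/2)·259) = 283/2.

259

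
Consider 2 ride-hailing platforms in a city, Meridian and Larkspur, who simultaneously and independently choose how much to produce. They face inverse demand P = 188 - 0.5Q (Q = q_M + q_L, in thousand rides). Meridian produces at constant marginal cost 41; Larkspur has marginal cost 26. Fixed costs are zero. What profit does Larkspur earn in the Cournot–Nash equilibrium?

Meridian's profit: π_M = (188 - 0.5Q)q_M - (41q_M). Setting ∂π_M/∂q_M = 0: 147 - q_M - (1/2)(q_L) = 0.
Larkspur's profit: π_L = (188 - 0.5Q)q_L - (26q_L). Setting ∂π_L/∂q_L = 0: 162 - q_L - (1/2)(q_M) = 0.
So q_M = (147 - (1/2)q_L) and q_L = (162 - (1/2)q_M).
Substituting one into the other gives q_M = 88 and q_L = 118.
Price P = 188 - (1/2)·206 = 85.
Larkspur's profit: (85 - 26)·118 = 6962.

6962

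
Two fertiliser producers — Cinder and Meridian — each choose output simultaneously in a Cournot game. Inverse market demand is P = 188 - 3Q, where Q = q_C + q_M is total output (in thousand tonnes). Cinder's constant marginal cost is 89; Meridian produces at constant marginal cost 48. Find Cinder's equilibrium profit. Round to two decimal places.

Cinder's profit: π_C = (188 - 3Q)q_C - (89q_C). Setting ∂π_C/∂q_C = 0: 99 - 6q_C - 3(q_M) = 0.
Meridian's profit: π_M = (188 - 3Q)q_M - (48q_M). Setting ∂π_M/∂q_M = 0: 140 - 6q_M - 3(q_C) = 0.
So q_C = (99 - 3q_M)/6 and q_M = (140 - 3q_C)/6.
Substituting one into the other gives q_C = 58/9 and q_M = 181/9.
Price P = 188 - 3·(239/9) = 325/3.
Cinder's profit: (325/3 - 89)·(58/9) = 124.5926.

124.59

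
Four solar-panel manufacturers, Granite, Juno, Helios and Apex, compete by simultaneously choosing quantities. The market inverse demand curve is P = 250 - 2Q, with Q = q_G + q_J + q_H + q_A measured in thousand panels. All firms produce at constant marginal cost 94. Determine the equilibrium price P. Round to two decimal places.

Each firm earns π_i = (250 - 2Q)q_i - 94q_i.
First-order condition (treating rivals' output as given): 156 - 4q_i - 2·Σ_{j≠i} q_j = 0.
By symmetry each firm produces the same amount; substituting Σ_{j≠i} q_j = 3q_i yields q_i = 156/10 = 78/5.
Total output Q = 312/5, so price P = 250 - 2·(312/5) = 626/5.

125.20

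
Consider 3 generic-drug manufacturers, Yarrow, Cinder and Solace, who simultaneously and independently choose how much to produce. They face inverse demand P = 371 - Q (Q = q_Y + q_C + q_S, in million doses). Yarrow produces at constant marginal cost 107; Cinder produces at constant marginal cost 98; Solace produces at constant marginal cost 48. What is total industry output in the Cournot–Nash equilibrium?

Yarrow's profit: π_Y = (371 - Q)q_Y - (107q_Y). Setting ∂π_Y/∂q_Y = 0: 264 - 2q_Y - (q_C + q_S) = 0.
Cinder's profit: π_C = (371 - Q)q_C - (98q_C). Setting ∂π_C/∂q_C = 0: 273 - 2q_C - (q_Y + q_S) = 0.
Solace's profit: π_S = (371 - Q)q_S - (48q_S). Setting ∂π_S/∂q_S = 0: 323 - 2q_S - (q_Y + q_C) = 0.
Adding the 3 first-order conditions: 860 − 4Q = 0, so Q = 215.
Back-substituting: q_Y = (264 − 215) = 49, q_C = (273 − 215) = 58, q_S = (323 − 215) = 108.
Total output Q = 49 + 58 + 108 = 215.

215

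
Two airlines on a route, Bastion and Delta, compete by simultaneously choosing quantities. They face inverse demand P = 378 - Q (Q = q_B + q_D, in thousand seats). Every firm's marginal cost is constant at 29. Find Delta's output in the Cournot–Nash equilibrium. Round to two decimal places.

Each firm earns π_i = (378 - Q)q_i - 29q_i.
Setting ∂π_i/∂q_i = 0 with rivals' quantities fixed: 349 - 2q_i - q_j = 0.
With identical firms every q_j equals q_i, so q_j = q_i and 349 = 3q_i, giving q_i = 349/3.

116.33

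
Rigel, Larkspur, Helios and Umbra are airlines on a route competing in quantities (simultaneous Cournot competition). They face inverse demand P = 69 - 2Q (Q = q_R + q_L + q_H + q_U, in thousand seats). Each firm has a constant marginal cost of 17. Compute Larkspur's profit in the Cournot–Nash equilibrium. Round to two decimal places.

A representative firm's profit is π_i = q_i(69 - 2Q) - 17q_i.
Setting ∂π_i/∂q_i = 0 with rivals' quantities fixed: 52 - 4q_i - 2·Σ_{j≠i} q_j = 0.
With identical firms every q_j equals q_i, so Σ_{j≠i} q_j = 3q_i and 52 = 10q_i, giving q_i = 26/5.
Price P = 69 - 2·(104/5) = 137/5.
Larkspur's profit: (137/5 - 17)·(26/5) = 1352/25.

54.08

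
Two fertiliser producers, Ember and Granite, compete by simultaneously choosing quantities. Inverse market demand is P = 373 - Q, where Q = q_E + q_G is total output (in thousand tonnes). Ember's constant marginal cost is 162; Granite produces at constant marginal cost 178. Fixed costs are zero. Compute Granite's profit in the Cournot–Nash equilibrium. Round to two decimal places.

3560.11

Ember's profit: π_E = (373 - Q)q_E - (162q_E). Setting ∂π_E/∂q_E = 0: 211 - 2q_E - (q_G) = 0.
Granite's profit: π_G = (373 - Q)q_G - (178q_G). Setting ∂π_G/∂q_G = 0: 195 - 2q_G - (q_E) = 0.
Best responses: q_E = (211 - q_G)/2, q_G = (195 - q_E)/2.
Solving the pair: q_E = 227/3, q_G = 179/3.
Price P = 373 - 406/3 = 713/3.
Granite's profit: (713/3 - 178)·(179/3) = 3560.1111.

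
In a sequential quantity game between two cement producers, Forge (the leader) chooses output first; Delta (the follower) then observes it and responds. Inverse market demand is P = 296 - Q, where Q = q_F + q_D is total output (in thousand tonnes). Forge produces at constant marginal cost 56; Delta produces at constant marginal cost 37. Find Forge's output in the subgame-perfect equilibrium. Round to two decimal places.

110.50

Solve by backward induction. Given q_F, the follower Delta maximises π_D = (296 - q_F - q_D)q_D - 37q_D.
∂π_D/∂q_D = 259 - q_F - 2q_D = 0 gives the reaction function q_D = (259 - q_F)/2.
The leader anticipates this reaction. Substituting into P = 296 - Q gives P = 333/2 - (1/2)q_F, so π_F = (333/2 - (1/2)q_F)q_F - 56q_F.
Leader FOC: 221/2 - q_F = 0, so q_F = 221/2.
Then q_D = (259 - 221/2)/2 = 297/4.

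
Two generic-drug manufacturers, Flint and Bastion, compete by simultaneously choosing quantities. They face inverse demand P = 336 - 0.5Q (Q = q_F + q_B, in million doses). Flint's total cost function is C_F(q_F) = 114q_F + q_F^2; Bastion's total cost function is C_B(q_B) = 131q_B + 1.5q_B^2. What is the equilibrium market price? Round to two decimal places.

Flint's profit: π_F = (336 - 0.5Q)q_F - (114q_F + q_F²). Setting ∂π_F/∂q_F = 0: 222 - 3q_F - (1/2)(q_B) = 0.
Bastion's profit: π_B = (336 - 0.5Q)q_B - (131q_B + (3/2)q_B²). Setting ∂π_B/∂q_B = 0: 205 - 4q_B - (1/2)(q_F) = 0.
Best responses: q_F = (222 - (1/2)q_B)/3, q_B = (205 - (1/2)q_F)/4.
Solving the pair: q_F = 66.8511, q_B = 42.8936.
Total output Q = 109.7447, so price P = 336 - (1/2)·109.7447 = 281.1277.

281.13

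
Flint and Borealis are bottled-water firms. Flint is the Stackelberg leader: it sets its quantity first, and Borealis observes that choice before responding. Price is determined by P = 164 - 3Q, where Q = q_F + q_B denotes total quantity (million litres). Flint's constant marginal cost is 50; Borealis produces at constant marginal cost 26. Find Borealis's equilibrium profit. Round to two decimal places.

720.75

The follower Borealis best-responds to any q_F: π_B = (164 - 3Q)q_B - 26q_B.
∂π_B/∂q_B = 138 - 3q_F - 6q_B = 0 gives the reaction function q_B = (138 - 3q_F)/6.
The leader anticipates this reaction. Substituting into P = 164 - 3Q gives P = 95 - (3/2)q_F, so π_F = (95 - (3/2)q_F)q_F - 50q_F.
Maximising: ∂π_F/∂q_F = 45 - 3q_F = 0, giving q_F = 15.
Then q_B = (138 - 3·15)/6 = 31/2.
Price P = 164 - 3·(61/2) = 145/2.
Borealis's profit: (145/2 - 26)·(31/2) = 720.7500.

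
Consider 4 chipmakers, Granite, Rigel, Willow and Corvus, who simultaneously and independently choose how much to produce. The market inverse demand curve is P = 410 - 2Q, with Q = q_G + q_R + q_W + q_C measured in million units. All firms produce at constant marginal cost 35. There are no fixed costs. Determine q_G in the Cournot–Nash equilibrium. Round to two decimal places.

A representative firm's profit is π_i = q_i(410 - 2Q) - 35q_i.
Setting ∂π_i/∂q_i = 0 with rivals' quantities fixed: 375 - 4q_i - 2·Σ_{j≠i} q_j = 0.
By symmetry each firm produces the same amount; substituting Σ_{j≠i} q_j = 3q_i yields q_i = 375/10 = 75/2.

37.50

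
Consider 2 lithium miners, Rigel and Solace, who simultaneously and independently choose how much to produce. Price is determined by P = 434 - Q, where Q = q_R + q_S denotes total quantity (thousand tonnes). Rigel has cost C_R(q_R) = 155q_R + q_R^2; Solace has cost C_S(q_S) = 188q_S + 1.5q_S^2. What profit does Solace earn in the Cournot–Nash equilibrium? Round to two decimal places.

Rigel's profit: π_R = (434 - Q)q_R - (155q_R + q_R²). Setting ∂π_R/∂q_R = 0: 279 - 4q_R - (q_S) = 0.
Solace's profit: π_S = (434 - Q)q_S - (188q_S + (3/2)q_S²). Setting ∂π_S/∂q_S = 0: 246 - 5q_S - (q_R) = 0.
Rearranging gives the reaction functions q_R = (279 - q_S)/4 and q_S = (246 - q_R)/5.
Solving the pair: q_R = 1149/19, q_S = 705/19.
Price P = 434 - 1854/19 = 336.4211.
Solace's profit: 336.4211·(705/19) - 188·(705/19) - (3/2)(705/19)² = 3442.0014.

3442.00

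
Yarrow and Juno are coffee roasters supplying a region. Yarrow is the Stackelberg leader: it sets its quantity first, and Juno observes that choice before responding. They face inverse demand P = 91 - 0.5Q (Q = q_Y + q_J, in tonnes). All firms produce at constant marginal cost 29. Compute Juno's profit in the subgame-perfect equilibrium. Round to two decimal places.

The follower Juno best-responds to any q_Y: π_J = (91 - 0.5Q)q_J - 29q_J.
Setting the follower's marginal profit to zero, 62 - (1/2)q_Y - q_J = 0, i.e. q_J = (62 - (1/2)q_Y).
The leader anticipates this reaction. Substituting into P = 91 - 0.5Q gives P = 60 - (1/4)q_Y, so π_Y = (60 - (1/4)q_Y)q_Y - 29q_Y.
Leader FOC: 31 - (1/2)q_Y = 0, so q_Y = 62.
Then q_J = (62 - (1/2)·62) = 31.
Price P = 91 - (1/2)·93 = 89/2.
Juno's profit: (89/2 - 29)·31 = 961/2.

480.50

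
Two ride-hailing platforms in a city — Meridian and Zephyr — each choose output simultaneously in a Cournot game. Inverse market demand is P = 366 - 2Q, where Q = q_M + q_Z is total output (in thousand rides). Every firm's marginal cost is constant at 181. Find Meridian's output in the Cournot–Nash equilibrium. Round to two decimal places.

A representative firm's profit is π_i = q_i(366 - 2Q) - 181q_i.
Setting ∂π_i/∂q_i = 0 with rivals' quantities fixed: 185 - 4q_i - 2q_j = 0.
By symmetry each firm produces the same amount; substituting q_j = q_i yields q_i = 185/6.

30.83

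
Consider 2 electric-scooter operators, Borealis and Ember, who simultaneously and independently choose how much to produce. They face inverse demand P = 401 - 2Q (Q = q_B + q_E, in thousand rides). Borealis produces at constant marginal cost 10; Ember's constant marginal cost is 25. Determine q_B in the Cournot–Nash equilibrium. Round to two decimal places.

67.67

Borealis's profit: π_B = (401 - 2Q)q_B - (10q_B). Setting ∂π_B/∂q_B = 0: 391 - 4q_B - 2(q_E) = 0.
Ember's profit: π_E = (401 - 2Q)q_E - (25q_E). Setting ∂π_E/∂q_E = 0: 376 - 4q_E - 2(q_B) = 0.
Rearranging gives the reaction functions q_B = (391 - 2q_E)/4 and q_E = (376 - 2q_B)/4.
Substituting one into the other gives q_B = 203/3 and q_E = 361/6.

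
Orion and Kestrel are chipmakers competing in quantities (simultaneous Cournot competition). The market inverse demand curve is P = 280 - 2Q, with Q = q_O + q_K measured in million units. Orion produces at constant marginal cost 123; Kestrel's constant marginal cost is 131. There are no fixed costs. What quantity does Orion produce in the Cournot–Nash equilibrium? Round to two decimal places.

Orion's profit: π_O = (280 - 2Q)q_O - (123q_O). Setting ∂π_O/∂q_O = 0: 157 - 4q_O - 2(q_K) = 0.
Kestrel's first-order condition: 149 - 4q_K - 2(q_O) = 0.
Best responses: q_O = (157 - 2q_K)/4, q_K = (149 - 2q_O)/4.
Substituting one into the other gives q_O = 55/2 and q_K = 47/2.

27.50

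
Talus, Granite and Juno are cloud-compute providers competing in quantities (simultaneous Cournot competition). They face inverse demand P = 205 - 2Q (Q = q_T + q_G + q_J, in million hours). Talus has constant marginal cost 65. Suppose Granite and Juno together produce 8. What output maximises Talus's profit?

31

With rivals' combined output fixed at 8, Talus's profit is π_T = (205 - 2·8 - 2q_T)q_T - (65q_T) = (189 - 2q_T)q_T - (65q_T).
∂π_T/∂q_T = 124 - 4q_T = 0, so q_T = 31.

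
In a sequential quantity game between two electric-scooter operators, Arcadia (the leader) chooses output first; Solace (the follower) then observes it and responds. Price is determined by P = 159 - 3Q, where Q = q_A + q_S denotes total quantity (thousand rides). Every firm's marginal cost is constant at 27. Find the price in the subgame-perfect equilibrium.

60

The follower Solace best-responds to any q_A: π_S = (159 - 3Q)q_S - 27q_S.
∂π_S/∂q_S = 132 - 3q_A - 6q_S = 0 gives the reaction function q_S = (132 - 3q_A)/6.
The leader anticipates this reaction. Substituting into P = 159 - 3Q gives P = 93 - (3/2)q_A, so π_A = (93 - (3/2)q_A)q_A - 27q_A.
Maximising: ∂π_A/∂q_A = 66 - 3q_A = 0, giving q_A = 22.
Then q_S = (132 - 3·22)/6 = 11.
Total output Q = 33, so price P = 159 - 3·33 = 60.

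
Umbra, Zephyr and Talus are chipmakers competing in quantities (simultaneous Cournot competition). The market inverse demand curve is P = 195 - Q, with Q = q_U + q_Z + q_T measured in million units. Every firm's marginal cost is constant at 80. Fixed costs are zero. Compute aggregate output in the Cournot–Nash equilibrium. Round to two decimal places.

A representative firm's profit is π_i = q_i(195 - Q) - 80q_i.
First-order condition (treating rivals' output as given): 115 - 2q_i - Σ_{j≠i} q_j = 0.
With identical firms every q_j equals q_i, so Σ_{j≠i} q_j = 2q_i and 115 = 4q_i, giving q_i = 115/4.
Total output Q = 115/4 + 115/4 + 115/4 = 345/4.

86.25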